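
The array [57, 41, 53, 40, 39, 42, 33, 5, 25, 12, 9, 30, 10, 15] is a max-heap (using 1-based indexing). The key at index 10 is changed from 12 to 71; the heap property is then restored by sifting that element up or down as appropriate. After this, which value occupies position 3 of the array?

53

set index 10 from 12 to 71 → [57, 41, 53, 40, 39, 42, 33, 5, 25, 71, 9, 30, 10, 15]
71 > parent 39 at index 5, swap → [57, 41, 53, 40, 71, 42, 33, 5, 25, 39, 9, 30, 10, 15]
71 > parent 41 at index 2, swap → [57, 71, 53, 40, 41, 42, 33, 5, 25, 39, 9, 30, 10, 15]
71 > parent 57 at index 1, swap → [71, 57, 53, 40, 41, 42, 33, 5, 25, 39, 9, 30, 10, 15]
resulting array: [71, 57, 53, 40, 41, 42, 33, 5, 25, 39, 9, 30, 10, 15]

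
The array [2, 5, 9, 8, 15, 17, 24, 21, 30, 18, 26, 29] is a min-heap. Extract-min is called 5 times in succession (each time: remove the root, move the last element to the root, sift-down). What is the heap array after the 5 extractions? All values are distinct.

[17, 18, 24, 21, 30, 26, 29]

extract-min #1 returns 2:
  remove root 2; move last element 29 to root → [29, 5, 9, 8, 15, 17, 24, 21, 30, 18, 26]
  29 vs smaller child 5 at index 1, swap → [5, 29, 9, 8, 15, 17, 24, 21, 30, 18, 26]
  29 vs smaller child 8 at index 3, swap → [5, 8, 9, 29, 15, 17, 24, 21, 30, 18, 26]
  29 vs smaller child 21 at index 7, swap → [5, 8, 9, 21, 15, 17, 24, 29, 30, 18, 26]
extract-min #2 returns 5:
  remove root 5; move last element 26 to root → [26, 8, 9, 21, 15, 17, 24, 29, 30, 18]
  26 vs smaller child 8 at index 1, swap → [8, 26, 9, 21, 15, 17, 24, 29, 30, 18]
  26 vs smaller child 15 at index 4, swap → [8, 15, 9, 21, 26, 17, 24, 29, 30, 18]
  26 vs only child 18 at index 9, swap → [8, 15, 9, 21, 18, 17, 24, 29, 30, 26]
extract-min #3 returns 8:
  remove root 8; move last element 26 to root → [26, 15, 9, 21, 18, 17, 24, 29, 30]
  26 vs smaller child 9 at index 2, swap → [9, 15, 26, 21, 18, 17, 24, 29, 30]
  26 vs smaller child 17 at index 5, swap → [9, 15, 17, 21, 18, 26, 24, 29, 30]
extract-min #4 returns 9:
  remove root 9; move last element 30 to root → [30, 15, 17, 21, 18, 26, 24, 29]
  30 vs smaller child 15 at index 1, swap → [15, 30, 17, 21, 18, 26, 24, 29]
  30 vs smaller child 18 at index 4, swap → [15, 18, 17, 21, 30, 26, 24, 29]
extract-min #5 returns 15:
  remove root 15; move last element 29 to root → [29, 18, 17, 21, 30, 26, 24]
  29 vs smaller child 17 at index 2, swap → [17, 18, 29, 21, 30, 26, 24]
  29 vs smaller child 24 at index 6, swap → [17, 18, 24, 21, 30, 26, 29]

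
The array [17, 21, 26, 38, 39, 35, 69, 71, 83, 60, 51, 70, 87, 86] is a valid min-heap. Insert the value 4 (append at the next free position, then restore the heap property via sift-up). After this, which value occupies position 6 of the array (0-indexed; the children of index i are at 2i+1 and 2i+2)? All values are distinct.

append 4 at index 14 → [17, 21, 26, 38, 39, 35, 69, 71, 83, 60, 51, 70, 87, 86, 4]
4 < parent 69 at index 6, swap → [17, 21, 26, 38, 39, 35, 4, 71, 83, 60, 51, 70, 87, 86, 69]
4 < parent 26 at index 2, swap → [17, 21, 4, 38, 39, 35, 26, 71, 83, 60, 51, 70, 87, 86, 69]
4 < parent 17 at index 0, swap → [4, 21, 17, 38, 39, 35, 26, 71, 83, 60, 51, 70, 87, 86, 69]
resulting array: [4, 21, 17, 38, 39, 35, 26, 71, 83, 60, 51, 70, 87, 86, 69]

26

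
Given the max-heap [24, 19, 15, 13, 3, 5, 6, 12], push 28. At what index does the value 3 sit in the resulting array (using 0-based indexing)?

append 28 at index 8 → [24, 19, 15, 13, 3, 5, 6, 12, 28]
28 > parent 13 at index 3, swap → [24, 19, 15, 28, 3, 5, 6, 12, 13]
28 > parent 19 at index 1, swap → [24, 28, 15, 19, 3, 5, 6, 12, 13]
28 > parent 24 at index 0, swap → [28, 24, 15, 19, 3, 5, 6, 12, 13]
resulting array: [28, 24, 15, 19, 3, 5, 6, 12, 13]

4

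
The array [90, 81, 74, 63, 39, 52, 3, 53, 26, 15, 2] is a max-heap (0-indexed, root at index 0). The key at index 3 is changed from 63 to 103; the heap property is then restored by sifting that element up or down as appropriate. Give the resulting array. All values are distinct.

[103, 90, 74, 81, 39, 52, 3, 53, 26, 15, 2]

set index 3 from 63 to 103 → [90, 81, 74, 103, 39, 52, 3, 53, 26, 15, 2]
103 > parent 81 at index 1, swap → [90, 103, 74, 81, 39, 52, 3, 53, 26, 15, 2]
103 > parent 90 at index 0, swap → [103, 90, 74, 81, 39, 52, 3, 53, 26, 15, 2]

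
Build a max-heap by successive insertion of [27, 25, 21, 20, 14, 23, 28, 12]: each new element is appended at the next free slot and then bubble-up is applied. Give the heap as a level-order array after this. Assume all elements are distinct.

Insert 27:
  append 27 at index 0 → [27] (no swap needed)
Insert 25:
  append 25 at index 1 → [27, 25] (no swap needed)
Insert 21:
  append 21 at index 2 → [27, 25, 21] (no swap needed)
Insert 20:
  append 20 at index 3 → [27, 25, 21, 20] (no swap needed)
Insert 14:
  append 14 at index 4 → [27, 25, 21, 20, 14] (no swap needed)
Insert 23:
  append 23 at index 5 → [27, 25, 21, 20, 14, 23]
  23 > parent 21 at index 2, swap → [27, 25, 23, 20, 14, 21]
Insert 28:
  append 28 at index 6 → [27, 25, 23, 20, 14, 21, 28]
  28 > parent 23 at index 2, swap → [27, 25, 28, 20, 14, 21, 23]
  28 > parent 27 at index 0, swap → [28, 25, 27, 20, 14, 21, 23]
Insert 12:
  append 12 at index 7 → [28, 25, 27, 20, 14, 21, 23, 12] (no swap needed)

[28, 25, 27, 20, 14, 21, 23, 12]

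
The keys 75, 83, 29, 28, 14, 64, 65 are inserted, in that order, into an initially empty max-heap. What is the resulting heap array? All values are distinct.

[83, 75, 65, 28, 14, 29, 64]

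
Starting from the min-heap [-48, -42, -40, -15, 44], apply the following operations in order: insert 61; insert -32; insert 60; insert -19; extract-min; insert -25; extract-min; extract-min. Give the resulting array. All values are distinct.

[-32, -25, -15, -19, 44, 61, 60]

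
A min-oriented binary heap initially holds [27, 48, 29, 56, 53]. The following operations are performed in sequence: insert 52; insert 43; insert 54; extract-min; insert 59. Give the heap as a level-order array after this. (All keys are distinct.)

insert 52:
  append 52 at index 5 → [27, 48, 29, 56, 53, 52] (no swap needed)
insert 43:
  append 43 at index 6 → [27, 48, 29, 56, 53, 52, 43] (no swap needed)
insert 54:
  append 54 at index 7 → [27, 48, 29, 56, 53, 52, 43, 54]
  54 < parent 56 at index 3, swap → [27, 48, 29, 54, 53, 52, 43, 56]
extract-min → returns 27:
  remove root 27; move last element 56 to root → [56, 48, 29, 54, 53, 52, 43]
  56 vs smaller child 29 at index 2, swap → [29, 48, 56, 54, 53, 52, 43]
  56 vs smaller child 43 at index 6, swap → [29, 48, 43, 54, 53, 52, 56]
insert 59:
  append 59 at index 7 → [29, 48, 43, 54, 53, 52, 56, 59] (no swap needed)

[29, 48, 43, 54, 53, 52, 56, 59]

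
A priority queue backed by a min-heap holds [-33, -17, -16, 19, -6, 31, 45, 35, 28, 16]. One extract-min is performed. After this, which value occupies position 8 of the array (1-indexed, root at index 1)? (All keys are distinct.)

35

remove root -33; move last element 16 to root → [16, -17, -16, 19, -6, 31, 45, 35, 28]
16 vs smaller child -17 at index 2, swap → [-17, 16, -16, 19, -6, 31, 45, 35, 28]
16 vs smaller child -6 at index 5, swap → [-17, -6, -16, 19, 16, 31, 45, 35, 28]
resulting array: [-17, -6, -16, 19, 16, 31, 45, 35, 28]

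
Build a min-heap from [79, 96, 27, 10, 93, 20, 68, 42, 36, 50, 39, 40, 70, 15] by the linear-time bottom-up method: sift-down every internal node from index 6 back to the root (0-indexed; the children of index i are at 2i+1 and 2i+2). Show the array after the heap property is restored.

[10, 36, 15, 42, 39, 20, 27, 79, 96, 50, 93, 40, 70, 68]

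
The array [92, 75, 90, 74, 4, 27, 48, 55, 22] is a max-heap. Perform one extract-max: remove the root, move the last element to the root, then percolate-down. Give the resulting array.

[90, 75, 48, 74, 4, 27, 22, 55]

remove root 92; move last element 22 to root → [22, 75, 90, 74, 4, 27, 48, 55]
22 vs larger child 90 at index 2, swap → [90, 75, 22, 74, 4, 27, 48, 55]
22 vs larger child 48 at index 6, swap → [90, 75, 48, 74, 4, 27, 22, 55]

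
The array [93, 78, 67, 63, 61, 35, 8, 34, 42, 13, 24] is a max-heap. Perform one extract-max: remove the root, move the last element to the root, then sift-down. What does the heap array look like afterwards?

[78, 63, 67, 42, 61, 35, 8, 34, 24, 13]

remove root 93; move last element 24 to root → [24, 78, 67, 63, 61, 35, 8, 34, 42, 13]
24 vs larger child 78 at index 1, swap → [78, 24, 67, 63, 61, 35, 8, 34, 42, 13]
24 vs larger child 63 at index 3, swap → [78, 63, 67, 24, 61, 35, 8, 34, 42, 13]
24 vs larger child 42 at index 8, swap → [78, 63, 67, 42, 61, 35, 8, 34, 24, 13]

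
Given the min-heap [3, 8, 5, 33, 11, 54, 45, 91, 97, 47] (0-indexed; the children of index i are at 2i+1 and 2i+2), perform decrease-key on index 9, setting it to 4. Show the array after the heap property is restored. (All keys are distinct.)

[3, 4, 5, 33, 8, 54, 45, 91, 97, 11]

set index 9 from 47 to 4 → [3, 8, 5, 33, 11, 54, 45, 91, 97, 4]
4 < parent 11 at index 4, swap → [3, 8, 5, 33, 4, 54, 45, 91, 97, 11]
4 < parent 8 at index 1, swap → [3, 4, 5, 33, 8, 54, 45, 91, 97, 11]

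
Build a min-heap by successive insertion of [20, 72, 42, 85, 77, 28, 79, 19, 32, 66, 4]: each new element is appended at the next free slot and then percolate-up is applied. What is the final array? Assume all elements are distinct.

Insert 20:
  append 20 at index 0 → [20] (no swap needed)
Insert 72:
  append 72 at index 1 → [20, 72] (no swap needed)
Insert 42:
  append 42 at index 2 → [20, 72, 42] (no swap needed)
Insert 85:
  append 85 at index 3 → [20, 72, 42, 85] (no swap needed)
Insert 77:
  append 77 at index 4 → [20, 72, 42, 85, 77] (no swap needed)
Insert 28:
  append 28 at index 5 → [20, 72, 42, 85, 77, 28]
  28 < parent 42 at index 2, swap → [20, 72, 28, 85, 77, 42]
Insert 79:
  append 79 at index 6 → [20, 72, 28, 85, 77, 42, 79] (no swap needed)
Insert 19:
  append 19 at index 7 → [20, 72, 28, 85, 77, 42, 79, 19]
  19 < parent 85 at index 3, swap → [20, 72, 28, 19, 77, 42, 79, 85]
  19 < parent 72 at index 1, swap → [20, 19, 28, 72, 77, 42, 79, 85]
  19 < parent 20 at index 0, swap → [19, 20, 28, 72, 77, 42, 79, 85]
Insert 32:
  append 32 at index 8 → [19, 20, 28, 72, 77, 42, 79, 85, 32]
  32 < parent 72 at index 3, swap → [19, 20, 28, 32, 77, 42, 79, 85, 72]
Insert 66:
  append 66 at index 9 → [19, 20, 28, 32, 77, 42, 79, 85, 72, 66]
  66 < parent 77 at index 4, swap → [19, 20, 28, 32, 66, 42, 79, 85, 72, 77]
Insert 4:
  append 4 at index 10 → [19, 20, 28, 32, 66, 42, 79, 85, 72, 77, 4]
  4 < parent 66 at index 4, swap → [19, 20, 28, 32, 4, 42, 79, 85, 72, 77, 66]
  4 < parent 20 at index 1, swap → [19, 4, 28, 32, 20, 42, 79, 85, 72, 77, 66]
  4 < parent 19 at index 0, swap → [4, 19, 28, 32, 20, 42, 79, 85, 72, 77, 66]

[4, 19, 28, 32, 20, 42, 79, 85, 72, 77, 66]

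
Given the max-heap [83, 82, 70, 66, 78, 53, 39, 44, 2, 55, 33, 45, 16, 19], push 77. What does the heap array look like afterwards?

append 77 at index 14 → [83, 82, 70, 66, 78, 53, 39, 44, 2, 55, 33, 45, 16, 19, 77]
77 > parent 39 at index 6, swap → [83, 82, 70, 66, 78, 53, 77, 44, 2, 55, 33, 45, 16, 19, 39]
77 > parent 70 at index 2, swap → [83, 82, 77, 66, 78, 53, 70, 44, 2, 55, 33, 45, 16, 19, 39]

[83, 82, 77, 66, 78, 53, 70, 44, 2, 55, 33, 45, 16, 19, 39]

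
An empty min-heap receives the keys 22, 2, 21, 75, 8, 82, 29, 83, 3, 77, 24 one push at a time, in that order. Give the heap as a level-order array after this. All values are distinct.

Insert 22:
  append 22 at index 0 → [22] (no swap needed)
Insert 2:
  append 2 at index 1 → [22, 2]
  2 < parent 22 at index 0, swap → [2, 22]
Insert 21:
  append 21 at index 2 → [2, 22, 21] (no swap needed)
Insert 75:
  append 75 at index 3 → [2, 22, 21, 75] (no swap needed)
Insert 8:
  append 8 at index 4 → [2, 22, 21, 75, 8]
  8 < parent 22 at index 1, swap → [2, 8, 21, 75, 22]
Insert 82:
  append 82 at index 5 → [2, 8, 21, 75, 22, 82] (no swap needed)
Insert 29:
  append 29 at index 6 → [2, 8, 21, 75, 22, 82, 29] (no swap needed)
Insert 83:
  append 83 at index 7 → [2, 8, 21, 75, 22, 82, 29, 83] (no swap needed)
Insert 3:
  append 3 at index 8 → [2, 8, 21, 75, 22, 82, 29, 83, 3]
  3 < parent 75 at index 3, swap → [2, 8, 21, 3, 22, 82, 29, 83, 75]
  3 < parent 8 at index 1, swap → [2, 3, 21, 8, 22, 82, 29, 83, 75]
Insert 77:
  append 77 at index 9 → [2, 3, 21, 8, 22, 82, 29, 83, 75, 77] (no swap needed)
Insert 24:
  append 24 at index 10 → [2, 3, 21, 8, 22, 82, 29, 83, 75, 77, 24] (no swap needed)

[2, 3, 21, 8, 22, 82, 29, 83, 75, 77, 24]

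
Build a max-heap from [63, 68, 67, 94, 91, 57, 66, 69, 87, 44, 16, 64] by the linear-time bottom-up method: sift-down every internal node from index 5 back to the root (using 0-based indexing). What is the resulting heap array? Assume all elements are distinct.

[94, 91, 67, 87, 63, 64, 66, 69, 68, 44, 16, 57]

sift down from index 5:
  57 vs only child 64 at index 11, swap → [63, 68, 67, 94, 91, 64, 66, 69, 87, 44, 16, 57]
sift down from index 4: already satisfies heap property
sift down from index 3: already satisfies heap property
sift down from index 2: already satisfies heap property
sift down from index 1:
  68 vs larger child 94 at index 3, swap → [63, 94, 67, 68, 91, 64, 66, 69, 87, 44, 16, 57]
  68 vs larger child 87 at index 8, swap → [63, 94, 67, 87, 91, 64, 66, 69, 68, 44, 16, 57]
sift down from index 0:
  63 vs larger child 94 at index 1, swap → [94, 63, 67, 87, 91, 64, 66, 69, 68, 44, 16, 57]
  63 vs larger child 91 at index 4, swap → [94, 91, 67, 87, 63, 64, 66, 69, 68, 44, 16, 57]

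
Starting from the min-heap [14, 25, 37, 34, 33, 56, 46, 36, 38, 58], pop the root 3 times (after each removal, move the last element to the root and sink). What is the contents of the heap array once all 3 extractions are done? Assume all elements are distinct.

[34, 36, 37, 38, 58, 56, 46]

extract-min #1 returns 14:
  remove root 14; move last element 58 to root → [58, 25, 37, 34, 33, 56, 46, 36, 38]
  58 vs smaller child 25 at index 1, swap → [25, 58, 37, 34, 33, 56, 46, 36, 38]
  58 vs smaller child 33 at index 4, swap → [25, 33, 37, 34, 58, 56, 46, 36, 38]
extract-min #2 returns 25:
  remove root 25; move last element 38 to root → [38, 33, 37, 34, 58, 56, 46, 36]
  38 vs smaller child 33 at index 1, swap → [33, 38, 37, 34, 58, 56, 46, 36]
  38 vs smaller child 34 at index 3, swap → [33, 34, 37, 38, 58, 56, 46, 36]
  38 vs only child 36 at index 7, swap → [33, 34, 37, 36, 58, 56, 46, 38]
extract-min #3 returns 33:
  remove root 33; move last element 38 to root → [38, 34, 37, 36, 58, 56, 46]
  38 vs smaller child 34 at index 1, swap → [34, 38, 37, 36, 58, 56, 46]
  38 vs smaller child 36 at index 3, swap → [34, 36, 37, 38, 58, 56, 46]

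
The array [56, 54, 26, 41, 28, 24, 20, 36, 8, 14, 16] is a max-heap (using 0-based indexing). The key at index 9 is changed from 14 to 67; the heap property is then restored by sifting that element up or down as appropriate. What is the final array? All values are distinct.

[67, 56, 26, 41, 54, 24, 20, 36, 8, 28, 16]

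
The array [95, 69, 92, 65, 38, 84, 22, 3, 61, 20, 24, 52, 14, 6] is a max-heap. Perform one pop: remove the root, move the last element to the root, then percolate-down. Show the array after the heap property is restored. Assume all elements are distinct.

[92, 69, 84, 65, 38, 52, 22, 3, 61, 20, 24, 6, 14]

remove root 95; move last element 6 to root → [6, 69, 92, 65, 38, 84, 22, 3, 61, 20, 24, 52, 14]
6 vs larger child 92 at index 2, swap → [92, 69, 6, 65, 38, 84, 22, 3, 61, 20, 24, 52, 14]
6 vs larger child 84 at index 5, swap → [92, 69, 84, 65, 38, 6, 22, 3, 61, 20, 24, 52, 14]
6 vs larger child 52 at index 11, swap → [92, 69, 84, 65, 38, 52, 22, 3, 61, 20, 24, 6, 14]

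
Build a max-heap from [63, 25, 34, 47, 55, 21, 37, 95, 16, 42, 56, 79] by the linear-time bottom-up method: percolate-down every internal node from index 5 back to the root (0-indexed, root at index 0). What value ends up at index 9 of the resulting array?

42

sift down from index 5:
  21 vs only child 79 at index 11, swap → [63, 25, 34, 47, 55, 79, 37, 95, 16, 42, 56, 21]
sift down from index 4:
  55 vs larger child 56 at index 10, swap → [63, 25, 34, 47, 56, 79, 37, 95, 16, 42, 55, 21]
sift down from index 3:
  47 vs larger child 95 at index 7, swap → [63, 25, 34, 95, 56, 79, 37, 47, 16, 42, 55, 21]
sift down from index 2:
  34 vs larger child 79 at index 5, swap → [63, 25, 79, 95, 56, 34, 37, 47, 16, 42, 55, 21]
sift down from index 1:
  25 vs larger child 95 at index 3, swap → [63, 95, 79, 25, 56, 34, 37, 47, 16, 42, 55, 21]
  25 vs larger child 47 at index 7, swap → [63, 95, 79, 47, 56, 34, 37, 25, 16, 42, 55, 21]
sift down from index 0:
  63 vs larger child 95 at index 1, swap → [95, 63, 79, 47, 56, 34, 37, 25, 16, 42, 55, 21]
resulting array: [95, 63, 79, 47, 56, 34, 37, 25, 16, 42, 55, 21]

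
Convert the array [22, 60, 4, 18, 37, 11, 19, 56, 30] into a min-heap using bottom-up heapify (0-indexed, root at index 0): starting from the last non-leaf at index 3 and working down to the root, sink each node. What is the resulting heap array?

[4, 18, 11, 30, 37, 22, 19, 56, 60]

sift down from index 3: already satisfies heap property
sift down from index 2: already satisfies heap property
sift down from index 1:
  60 vs smaller child 18 at index 3, swap → [22, 18, 4, 60, 37, 11, 19, 56, 30]
  60 vs smaller child 30 at index 8, swap → [22, 18, 4, 30, 37, 11, 19, 56, 60]
sift down from index 0:
  22 vs smaller child 4 at index 2, swap → [4, 18, 22, 30, 37, 11, 19, 56, 60]
  22 vs smaller child 11 at index 5, swap → [4, 18, 11, 30, 37, 22, 19, 56, 60]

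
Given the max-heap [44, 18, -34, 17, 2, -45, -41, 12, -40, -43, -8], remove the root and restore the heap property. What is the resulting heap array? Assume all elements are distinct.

remove root 44; move last element -8 to root → [-8, 18, -34, 17, 2, -45, -41, 12, -40, -43]
-8 vs larger child 18 at index 1, swap → [18, -8, -34, 17, 2, -45, -41, 12, -40, -43]
-8 vs larger child 17 at index 3, swap → [18, 17, -34, -8, 2, -45, -41, 12, -40, -43]
-8 vs larger child 12 at index 7, swap → [18, 17, -34, 12, 2, -45, -41, -8, -40, -43]

[18, 17, -34, 12, 2, -45, -41, -8, -40, -43]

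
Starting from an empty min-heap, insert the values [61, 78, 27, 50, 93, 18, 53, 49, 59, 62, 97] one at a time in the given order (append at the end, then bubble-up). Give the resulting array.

[18, 49, 27, 50, 62, 61, 53, 78, 59, 93, 97]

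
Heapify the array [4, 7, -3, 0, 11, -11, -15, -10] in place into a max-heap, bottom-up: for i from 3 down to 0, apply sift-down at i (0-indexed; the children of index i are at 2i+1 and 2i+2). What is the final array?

sift down from index 3: already satisfies heap property
sift down from index 2: already satisfies heap property
sift down from index 1:
  7 vs larger child 11 at index 4, swap → [4, 11, -3, 0, 7, -11, -15, -10]
sift down from index 0:
  4 vs larger child 11 at index 1, swap → [11, 4, -3, 0, 7, -11, -15, -10]
  4 vs larger child 7 at index 4, swap → [11, 7, -3, 0, 4, -11, -15, -10]

[11, 7, -3, 0, 4, -11, -15, -10]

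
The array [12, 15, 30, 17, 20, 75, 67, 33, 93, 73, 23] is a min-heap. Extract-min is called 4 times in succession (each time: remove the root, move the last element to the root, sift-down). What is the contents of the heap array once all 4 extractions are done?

extract-min #1 returns 12:
  remove root 12; move last element 23 to root → [23, 15, 30, 17, 20, 75, 67, 33, 93, 73]
  23 vs smaller child 15 at index 1, swap → [15, 23, 30, 17, 20, 75, 67, 33, 93, 73]
  23 vs smaller child 17 at index 3, swap → [15, 17, 30, 23, 20, 75, 67, 33, 93, 73]
extract-min #2 returns 15:
  remove root 15; move last element 73 to root → [73, 17, 30, 23, 20, 75, 67, 33, 93]
  73 vs smaller child 17 at index 1, swap → [17, 73, 30, 23, 20, 75, 67, 33, 93]
  73 vs smaller child 20 at index 4, swap → [17, 20, 30, 23, 73, 75, 67, 33, 93]
extract-min #3 returns 17:
  remove root 17; move last element 93 to root → [93, 20, 30, 23, 73, 75, 67, 33]
  93 vs smaller child 20 at index 1, swap → [20, 93, 30, 23, 73, 75, 67, 33]
  93 vs smaller child 23 at index 3, swap → [20, 23, 30, 93, 73, 75, 67, 33]
  93 vs only child 33 at index 7, swap → [20, 23, 30, 33, 73, 75, 67, 93]
extract-min #4 returns 20:
  remove root 20; move last element 93 to root → [93, 23, 30, 33, 73, 75, 67]
  93 vs smaller child 23 at index 1, swap → [23, 93, 30, 33, 73, 75, 67]
  93 vs smaller child 33 at index 3, swap → [23, 33, 30, 93, 73, 75, 67]

[23, 33, 30, 93, 73, 75, 67]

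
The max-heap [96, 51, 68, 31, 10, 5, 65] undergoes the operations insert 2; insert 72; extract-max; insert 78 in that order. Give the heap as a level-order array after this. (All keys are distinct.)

insert 2:
  append 2 at index 7 → [96, 51, 68, 31, 10, 5, 65, 2] (no swap needed)
insert 72:
  append 72 at index 8 → [96, 51, 68, 31, 10, 5, 65, 2, 72]
  72 > parent 31 at index 3, swap → [96, 51, 68, 72, 10, 5, 65, 2, 31]
  72 > parent 51 at index 1, swap → [96, 72, 68, 51, 10, 5, 65, 2, 31]
extract-max → returns 96:
  remove root 96; move last element 31 to root → [31, 72, 68, 51, 10, 5, 65, 2]
  31 vs larger child 72 at index 1, swap → [72, 31, 68, 51, 10, 5, 65, 2]
  31 vs larger child 51 at index 3, swap → [72, 51, 68, 31, 10, 5, 65, 2]
insert 78:
  append 78 at index 8 → [72, 51, 68, 31, 10, 5, 65, 2, 78]
  78 > parent 31 at index 3, swap → [72, 51, 68, 78, 10, 5, 65, 2, 31]
  78 > parent 51 at index 1, swap → [72, 78, 68, 51, 10, 5, 65, 2, 31]
  78 > parent 72 at index 0, swap → [78, 72, 68, 51, 10, 5, 65, 2, 31]

[78, 72, 68, 51, 10, 5, 65, 2, 31]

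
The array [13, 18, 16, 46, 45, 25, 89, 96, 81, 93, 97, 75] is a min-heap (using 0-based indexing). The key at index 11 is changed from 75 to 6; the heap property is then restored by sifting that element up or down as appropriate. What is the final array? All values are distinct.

[6, 18, 13, 46, 45, 16, 89, 96, 81, 93, 97, 25]

set index 11 from 75 to 6 → [13, 18, 16, 46, 45, 25, 89, 96, 81, 93, 97, 6]
6 < parent 25 at index 5, swap → [13, 18, 16, 46, 45, 6, 89, 96, 81, 93, 97, 25]
6 < parent 16 at index 2, swap → [13, 18, 6, 46, 45, 16, 89, 96, 81, 93, 97, 25]
6 < parent 13 at index 0, swap → [6, 18, 13, 46, 45, 16, 89, 96, 81, 93, 97, 25]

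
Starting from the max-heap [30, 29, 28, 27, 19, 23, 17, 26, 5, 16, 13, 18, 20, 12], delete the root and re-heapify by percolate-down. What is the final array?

[29, 27, 28, 26, 19, 23, 17, 12, 5, 16, 13, 18, 20]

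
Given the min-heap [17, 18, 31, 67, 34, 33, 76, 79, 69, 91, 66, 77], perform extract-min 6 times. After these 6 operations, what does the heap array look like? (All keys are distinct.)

[67, 69, 76, 79, 91, 77]

extract-min #1 returns 17:
  remove root 17; move last element 77 to root → [77, 18, 31, 67, 34, 33, 76, 79, 69, 91, 66]
  77 vs smaller child 18 at index 1, swap → [18, 77, 31, 67, 34, 33, 76, 79, 69, 91, 66]
  77 vs smaller child 34 at index 4, swap → [18, 34, 31, 67, 77, 33, 76, 79, 69, 91, 66]
  77 vs smaller child 66 at index 10, swap → [18, 34, 31, 67, 66, 33, 76, 79, 69, 91, 77]
extract-min #2 returns 18:
  remove root 18; move last element 77 to root → [77, 34, 31, 67, 66, 33, 76, 79, 69, 91]
  77 vs smaller child 31 at index 2, swap → [31, 34, 77, 67, 66, 33, 76, 79, 69, 91]
  77 vs smaller child 33 at index 5, swap → [31, 34, 33, 67, 66, 77, 76, 79, 69, 91]
extract-min #3 returns 31:
  remove root 31; move last element 91 to root → [91, 34, 33, 67, 66, 77, 76, 79, 69]
  91 vs smaller child 33 at index 2, swap → [33, 34, 91, 67, 66, 77, 76, 79, 69]
  91 vs smaller child 76 at index 6, swap → [33, 34, 76, 67, 66, 77, 91, 79, 69]
extract-min #4 returns 33:
  remove root 33; move last element 69 to root → [69, 34, 76, 67, 66, 77, 91, 79]
  69 vs smaller child 34 at index 1, swap → [34, 69, 76, 67, 66, 77, 91, 79]
  69 vs smaller child 66 at index 4, swap → [34, 66, 76, 67, 69, 77, 91, 79]
extract-min #5 returns 34:
  remove root 34; move last element 79 to root → [79, 66, 76, 67, 69, 77, 91]
  79 vs smaller child 66 at index 1, swap → [66, 79, 76, 67, 69, 77, 91]
  79 vs smaller child 67 at index 3, swap → [66, 67, 76, 79, 69, 77, 91]
extract-min #6 returns 66:
  remove root 66; move last element 91 to root → [91, 67, 76, 79, 69, 77]
  91 vs smaller child 67 at index 1, swap → [67, 91, 76, 79, 69, 77]
  91 vs smaller child 69 at index 4, swap → [67, 69, 76, 79, 91, 77]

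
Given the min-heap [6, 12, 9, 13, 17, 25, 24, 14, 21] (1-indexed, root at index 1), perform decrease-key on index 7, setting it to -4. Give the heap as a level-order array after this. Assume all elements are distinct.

set index 7 from 24 to -4 → [6, 12, 9, 13, 17, 25, -4, 14, 21]
-4 < parent 9 at index 3, swap → [6, 12, -4, 13, 17, 25, 9, 14, 21]
-4 < parent 6 at index 1, swap → [-4, 12, 6, 13, 17, 25, 9, 14, 21]

[-4, 12, 6, 13, 17, 25, 9, 14, 21]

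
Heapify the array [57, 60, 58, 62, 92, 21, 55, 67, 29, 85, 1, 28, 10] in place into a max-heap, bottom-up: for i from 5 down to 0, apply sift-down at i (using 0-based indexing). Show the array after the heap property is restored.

[92, 85, 58, 67, 60, 28, 55, 62, 29, 57, 1, 21, 10]

sift down from index 5:
  21 vs larger child 28 at index 11, swap → [57, 60, 58, 62, 92, 28, 55, 67, 29, 85, 1, 21, 10]
sift down from index 4: already satisfies heap property
sift down from index 3:
  62 vs larger child 67 at index 7, swap → [57, 60, 58, 67, 92, 28, 55, 62, 29, 85, 1, 21, 10]
sift down from index 2: already satisfies heap property
sift down from index 1:
  60 vs larger child 92 at index 4, swap → [57, 92, 58, 67, 60, 28, 55, 62, 29, 85, 1, 21, 10]
  60 vs larger child 85 at index 9, swap → [57, 92, 58, 67, 85, 28, 55, 62, 29, 60, 1, 21, 10]
sift down from index 0:
  57 vs larger child 92 at index 1, swap → [92, 57, 58, 67, 85, 28, 55, 62, 29, 60, 1, 21, 10]
  57 vs larger child 85 at index 4, swap → [92, 85, 58, 67, 57, 28, 55, 62, 29, 60, 1, 21, 10]
  57 vs larger child 60 at index 9, swap → [92, 85, 58, 67, 60, 28, 55, 62, 29, 57, 1, 21, 10]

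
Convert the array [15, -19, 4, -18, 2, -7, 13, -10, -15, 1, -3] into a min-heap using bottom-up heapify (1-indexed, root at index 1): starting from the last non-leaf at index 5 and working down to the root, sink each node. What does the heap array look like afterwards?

sift down from index 5:
  2 vs smaller child -3 at index 11, swap → [15, -19, 4, -18, -3, -7, 13, -10, -15, 1, 2]
sift down from index 4: already satisfies heap property
sift down from index 3:
  4 vs smaller child -7 at index 6, swap → [15, -19, -7, -18, -3, 4, 13, -10, -15, 1, 2]
sift down from index 2: already satisfies heap property
sift down from index 1:
  15 vs smaller child -19 at index 2, swap → [-19, 15, -7, -18, -3, 4, 13, -10, -15, 1, 2]
  15 vs smaller child -18 at index 4, swap → [-19, -18, -7, 15, -3, 4, 13, -10, -15, 1, 2]
  15 vs smaller child -15 at index 9, swap → [-19, -18, -7, -15, -3, 4, 13, -10, 15, 1, 2]

[-19, -18, -7, -15, -3, 4, 13, -10, 15, 1, 2]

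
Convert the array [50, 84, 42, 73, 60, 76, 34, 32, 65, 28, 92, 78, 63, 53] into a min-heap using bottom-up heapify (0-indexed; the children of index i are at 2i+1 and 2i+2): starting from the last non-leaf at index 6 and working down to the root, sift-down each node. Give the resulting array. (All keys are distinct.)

sift down from index 6: already satisfies heap property
sift down from index 5:
  76 vs smaller child 63 at index 12, swap → [50, 84, 42, 73, 60, 63, 34, 32, 65, 28, 92, 78, 76, 53]
sift down from index 4:
  60 vs smaller child 28 at index 9, swap → [50, 84, 42, 73, 28, 63, 34, 32, 65, 60, 92, 78, 76, 53]
sift down from index 3:
  73 vs smaller child 32 at index 7, swap → [50, 84, 42, 32, 28, 63, 34, 73, 65, 60, 92, 78, 76, 53]
sift down from index 2:
  42 vs smaller child 34 at index 6, swap → [50, 84, 34, 32, 28, 63, 42, 73, 65, 60, 92, 78, 76, 53]
sift down from index 1:
  84 vs smaller child 28 at index 4, swap → [50, 28, 34, 32, 84, 63, 42, 73, 65, 60, 92, 78, 76, 53]
  84 vs smaller child 60 at index 9, swap → [50, 28, 34, 32, 60, 63, 42, 73, 65, 84, 92, 78, 76, 53]
sift down from index 0:
  50 vs smaller child 28 at index 1, swap → [28, 50, 34, 32, 60, 63, 42, 73, 65, 84, 92, 78, 76, 53]
  50 vs smaller child 32 at index 3, swap → [28, 32, 34, 50, 60, 63, 42, 73, 65, 84, 92, 78, 76, 53]

[28, 32, 34, 50, 60, 63, 42, 73, 65, 84, 92, 78, 76, 53]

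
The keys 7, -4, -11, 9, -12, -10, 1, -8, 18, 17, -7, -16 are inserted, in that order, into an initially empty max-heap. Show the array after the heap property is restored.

[18, 17, 1, 7, 9, -11, -10, -8, -4, -12, -7, -16]

Insert 7:
  append 7 at index 0 → [7] (no swap needed)
Insert -4:
  append -4 at index 1 → [7, -4] (no swap needed)
Insert -11:
  append -11 at index 2 → [7, -4, -11] (no swap needed)
Insert 9:
  append 9 at index 3 → [7, -4, -11, 9]
  9 > parent -4 at index 1, swap → [7, 9, -11, -4]
  9 > parent 7 at index 0, swap → [9, 7, -11, -4]
Insert -12:
  append -12 at index 4 → [9, 7, -11, -4, -12] (no swap needed)
Insert -10:
  append -10 at index 5 → [9, 7, -11, -4, -12, -10]
  -10 > parent -11 at index 2, swap → [9, 7, -10, -4, -12, -11]
Insert 1:
  append 1 at index 6 → [9, 7, -10, -4, -12, -11, 1]
  1 > parent -10 at index 2, swap → [9, 7, 1, -4, -12, -11, -10]
Insert -8:
  append -8 at index 7 → [9, 7, 1, -4, -12, -11, -10, -8] (no swap needed)
Insert 18:
  append 18 at index 8 → [9, 7, 1, -4, -12, -11, -10, -8, 18]
  18 > parent -4 at index 3, swap → [9, 7, 1, 18, -12, -11, -10, -8, -4]
  18 > parent 7 at index 1, swap → [9, 18, 1, 7, -12, -11, -10, -8, -4]
  18 > parent 9 at index 0, swap → [18, 9, 1, 7, -12, -11, -10, -8, -4]
Insert 17:
  append 17 at index 9 → [18, 9, 1, 7, -12, -11, -10, -8, -4, 17]
  17 > parent -12 at index 4, swap → [18, 9, 1, 7, 17, -11, -10, -8, -4, -12]
  17 > parent 9 at index 1, swap → [18, 17, 1, 7, 9, -11, -10, -8, -4, -12]
Insert -7:
  append -7 at index 10 → [18, 17, 1, 7, 9, -11, -10, -8, -4, -12, -7] (no swap needed)
Insert -16:
  append -16 at index 11 → [18, 17, 1, 7, 9, -11, -10, -8, -4, -12, -7, -16] (no swap needed)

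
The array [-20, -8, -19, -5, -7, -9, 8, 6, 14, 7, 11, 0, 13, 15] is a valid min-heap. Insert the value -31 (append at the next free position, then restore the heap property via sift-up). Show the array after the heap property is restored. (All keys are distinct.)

[-31, -8, -20, -5, -7, -9, -19, 6, 14, 7, 11, 0, 13, 15, 8]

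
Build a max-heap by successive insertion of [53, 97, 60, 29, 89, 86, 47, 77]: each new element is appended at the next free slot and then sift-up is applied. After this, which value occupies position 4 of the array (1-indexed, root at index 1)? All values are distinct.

77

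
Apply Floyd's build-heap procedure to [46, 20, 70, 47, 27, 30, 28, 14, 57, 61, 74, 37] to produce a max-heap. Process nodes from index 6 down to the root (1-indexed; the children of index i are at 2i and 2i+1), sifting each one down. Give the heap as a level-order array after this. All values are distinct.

[74, 61, 70, 57, 46, 37, 28, 14, 47, 20, 27, 30]

sift down from index 6:
  30 vs only child 37 at index 12, swap → [46, 20, 70, 47, 27, 37, 28, 14, 57, 61, 74, 30]
sift down from index 5:
  27 vs larger child 74 at index 11, swap → [46, 20, 70, 47, 74, 37, 28, 14, 57, 61, 27, 30]
sift down from index 4:
  47 vs larger child 57 at index 9, swap → [46, 20, 70, 57, 74, 37, 28, 14, 47, 61, 27, 30]
sift down from index 3: already satisfies heap property
sift down from index 2:
  20 vs larger child 74 at index 5, swap → [46, 74, 70, 57, 20, 37, 28, 14, 47, 61, 27, 30]
  20 vs larger child 61 at index 10, swap → [46, 74, 70, 57, 61, 37, 28, 14, 47, 20, 27, 30]
sift down from index 1:
  46 vs larger child 74 at index 2, swap → [74, 46, 70, 57, 61, 37, 28, 14, 47, 20, 27, 30]
  46 vs larger child 61 at index 5, swap → [74, 61, 70, 57, 46, 37, 28, 14, 47, 20, 27, 30]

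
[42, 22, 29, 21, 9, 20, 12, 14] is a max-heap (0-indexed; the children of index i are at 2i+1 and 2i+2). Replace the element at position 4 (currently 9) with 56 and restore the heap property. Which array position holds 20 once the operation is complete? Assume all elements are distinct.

5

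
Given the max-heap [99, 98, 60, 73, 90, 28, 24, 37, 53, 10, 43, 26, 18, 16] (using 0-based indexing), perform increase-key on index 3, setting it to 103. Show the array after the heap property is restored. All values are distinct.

set index 3 from 73 to 103 → [99, 98, 60, 103, 90, 28, 24, 37, 53, 10, 43, 26, 18, 16]
103 > parent 98 at index 1, swap → [99, 103, 60, 98, 90, 28, 24, 37, 53, 10, 43, 26, 18, 16]
103 > parent 99 at index 0, swap → [103, 99, 60, 98, 90, 28, 24, 37, 53, 10, 43, 26, 18, 16]

[103, 99, 60, 98, 90, 28, 24, 37, 53, 10, 43, 26, 18, 16]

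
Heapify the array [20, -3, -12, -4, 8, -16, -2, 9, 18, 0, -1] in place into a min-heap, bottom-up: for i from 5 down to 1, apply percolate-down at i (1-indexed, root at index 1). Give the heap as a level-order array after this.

[-16, -4, -12, -3, -1, 20, -2, 9, 18, 0, 8]

sift down from index 5:
  8 vs smaller child -1 at index 11, swap → [20, -3, -12, -4, -1, -16, -2, 9, 18, 0, 8]
sift down from index 4: already satisfies heap property
sift down from index 3:
  -12 vs smaller child -16 at index 6, swap → [20, -3, -16, -4, -1, -12, -2, 9, 18, 0, 8]
sift down from index 2:
  -3 vs smaller child -4 at index 4, swap → [20, -4, -16, -3, -1, -12, -2, 9, 18, 0, 8]
sift down from index 1:
  20 vs smaller child -16 at index 3, swap → [-16, -4, 20, -3, -1, -12, -2, 9, 18, 0, 8]
  20 vs smaller child -12 at index 6, swap → [-16, -4, -12, -3, -1, 20, -2, 9, 18, 0, 8]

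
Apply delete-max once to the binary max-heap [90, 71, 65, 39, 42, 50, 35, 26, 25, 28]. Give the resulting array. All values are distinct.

[71, 42, 65, 39, 28, 50, 35, 26, 25]

remove root 90; move last element 28 to root → [28, 71, 65, 39, 42, 50, 35, 26, 25]
28 vs larger child 71 at index 1, swap → [71, 28, 65, 39, 42, 50, 35, 26, 25]
28 vs larger child 42 at index 4, swap → [71, 42, 65, 39, 28, 50, 35, 26, 25]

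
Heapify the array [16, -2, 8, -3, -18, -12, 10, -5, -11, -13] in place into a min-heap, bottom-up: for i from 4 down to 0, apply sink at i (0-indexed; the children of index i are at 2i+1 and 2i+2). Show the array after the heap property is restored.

sift down from index 4: already satisfies heap property
sift down from index 3:
  -3 vs smaller child -11 at index 8, swap → [16, -2, 8, -11, -18, -12, 10, -5, -3, -13]
sift down from index 2:
  8 vs smaller child -12 at index 5, swap → [16, -2, -12, -11, -18, 8, 10, -5, -3, -13]
sift down from index 1:
  -2 vs smaller child -18 at index 4, swap → [16, -18, -12, -11, -2, 8, 10, -5, -3, -13]
  -2 vs only child -13 at index 9, swap → [16, -18, -12, -11, -13, 8, 10, -5, -3, -2]
sift down from index 0:
  16 vs smaller child -18 at index 1, swap → [-18, 16, -12, -11, -13, 8, 10, -5, -3, -2]
  16 vs smaller child -13 at index 4, swap → [-18, -13, -12, -11, 16, 8, 10, -5, -3, -2]
  16 vs only child -2 at index 9, swap → [-18, -13, -12, -11, -2, 8, 10, -5, -3, 16]

[-18, -13, -12, -11, -2, 8, 10, -5, -3, 16]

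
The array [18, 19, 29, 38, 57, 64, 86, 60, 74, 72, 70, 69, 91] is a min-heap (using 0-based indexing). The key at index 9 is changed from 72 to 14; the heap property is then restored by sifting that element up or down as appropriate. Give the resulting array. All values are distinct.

[14, 18, 29, 38, 19, 64, 86, 60, 74, 57, 70, 69, 91]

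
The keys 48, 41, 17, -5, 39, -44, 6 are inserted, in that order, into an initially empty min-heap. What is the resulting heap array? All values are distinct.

[-44, 17, -5, 48, 39, 41, 6]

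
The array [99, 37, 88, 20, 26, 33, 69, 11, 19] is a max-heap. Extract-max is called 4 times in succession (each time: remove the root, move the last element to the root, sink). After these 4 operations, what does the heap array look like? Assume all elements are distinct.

[33, 26, 11, 20, 19]

extract-max #1 returns 99:
  remove root 99; move last element 19 to root → [19, 37, 88, 20, 26, 33, 69, 11]
  19 vs larger child 88 at index 2, swap → [88, 37, 19, 20, 26, 33, 69, 11]
  19 vs larger child 69 at index 6, swap → [88, 37, 69, 20, 26, 33, 19, 11]
extract-max #2 returns 88:
  remove root 88; move last element 11 to root → [11, 37, 69, 20, 26, 33, 19]
  11 vs larger child 69 at index 2, swap → [69, 37, 11, 20, 26, 33, 19]
  11 vs larger child 33 at index 5, swap → [69, 37, 33, 20, 26, 11, 19]
extract-max #3 returns 69:
  remove root 69; move last element 19 to root → [19, 37, 33, 20, 26, 11]
  19 vs larger child 37 at index 1, swap → [37, 19, 33, 20, 26, 11]
  19 vs larger child 26 at index 4, swap → [37, 26, 33, 20, 19, 11]
extract-max #4 returns 37:
  remove root 37; move last element 11 to root → [11, 26, 33, 20, 19]
  11 vs larger child 33 at index 2, swap → [33, 26, 11, 20, 19]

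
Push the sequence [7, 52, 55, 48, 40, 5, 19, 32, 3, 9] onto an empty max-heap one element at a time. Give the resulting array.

[55, 48, 52, 32, 40, 5, 19, 7, 3, 9]

Insert 7:
  append 7 at index 0 → [7] (no swap needed)
Insert 52:
  append 52 at index 1 → [7, 52]
  52 > parent 7 at index 0, swap → [52, 7]
Insert 55:
  append 55 at index 2 → [52, 7, 55]
  55 > parent 52 at index 0, swap → [55, 7, 52]
Insert 48:
  append 48 at index 3 → [55, 7, 52, 48]
  48 > parent 7 at index 1, swap → [55, 48, 52, 7]
Insert 40:
  append 40 at index 4 → [55, 48, 52, 7, 40] (no swap needed)
Insert 5:
  append 5 at index 5 → [55, 48, 52, 7, 40, 5] (no swap needed)
Insert 19:
  append 19 at index 6 → [55, 48, 52, 7, 40, 5, 19] (no swap needed)
Insert 32:
  append 32 at index 7 → [55, 48, 52, 7, 40, 5, 19, 32]
  32 > parent 7 at index 3, swap → [55, 48, 52, 32, 40, 5, 19, 7]
Insert 3:
  append 3 at index 8 → [55, 48, 52, 32, 40, 5, 19, 7, 3] (no swap needed)
Insert 9:
  append 9 at index 9 → [55, 48, 52, 32, 40, 5, 19, 7, 3, 9] (no swap needed)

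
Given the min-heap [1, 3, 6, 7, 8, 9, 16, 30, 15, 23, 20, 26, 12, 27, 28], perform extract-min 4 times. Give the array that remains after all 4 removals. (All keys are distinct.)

[8, 15, 9, 26, 20, 12, 16, 30, 28, 23, 27]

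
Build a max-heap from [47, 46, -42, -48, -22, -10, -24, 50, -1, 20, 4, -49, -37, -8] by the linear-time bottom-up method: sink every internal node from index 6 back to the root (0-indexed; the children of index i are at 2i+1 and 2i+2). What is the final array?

[50, 47, -8, 46, 20, -10, -24, -48, -1, -22, 4, -49, -37, -42]

sift down from index 6:
  -24 vs only child -8 at index 13, swap → [47, 46, -42, -48, -22, -10, -8, 50, -1, 20, 4, -49, -37, -24]
sift down from index 5: already satisfies heap property
sift down from index 4:
  -22 vs larger child 20 at index 9, swap → [47, 46, -42, -48, 20, -10, -8, 50, -1, -22, 4, -49, -37, -24]
sift down from index 3:
  -48 vs larger child 50 at index 7, swap → [47, 46, -42, 50, 20, -10, -8, -48, -1, -22, 4, -49, -37, -24]
sift down from index 2:
  -42 vs larger child -8 at index 6, swap → [47, 46, -8, 50, 20, -10, -42, -48, -1, -22, 4, -49, -37, -24]
  -42 vs only child -24 at index 13, swap → [47, 46, -8, 50, 20, -10, -24, -48, -1, -22, 4, -49, -37, -42]
sift down from index 1:
  46 vs larger child 50 at index 3, swap → [47, 50, -8, 46, 20, -10, -24, -48, -1, -22, 4, -49, -37, -42]
sift down from index 0:
  47 vs larger child 50 at index 1, swap → [50, 47, -8, 46, 20, -10, -24, -48, -1, -22, 4, -49, -37, -42]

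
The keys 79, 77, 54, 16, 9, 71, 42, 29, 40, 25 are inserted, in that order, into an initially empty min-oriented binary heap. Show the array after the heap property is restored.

[9, 16, 42, 29, 25, 77, 71, 79, 40, 54]

Insert 79:
  append 79 at index 0 → [79] (no swap needed)
Insert 77:
  append 77 at index 1 → [79, 77]
  77 < parent 79 at index 0, swap → [77, 79]
Insert 54:
  append 54 at index 2 → [77, 79, 54]
  54 < parent 77 at index 0, swap → [54, 79, 77]
Insert 16:
  append 16 at index 3 → [54, 79, 77, 16]
  16 < parent 79 at index 1, swap → [54, 16, 77, 79]
  16 < parent 54 at index 0, swap → [16, 54, 77, 79]
Insert 9:
  append 9 at index 4 → [16, 54, 77, 79, 9]
  9 < parent 54 at index 1, swap → [16, 9, 77, 79, 54]
  9 < parent 16 at index 0, swap → [9, 16, 77, 79, 54]
Insert 71:
  append 71 at index 5 → [9, 16, 77, 79, 54, 71]
  71 < parent 77 at index 2, swap → [9, 16, 71, 79, 54, 77]
Insert 42:
  append 42 at index 6 → [9, 16, 71, 79, 54, 77, 42]
  42 < parent 71 at index 2, swap → [9, 16, 42, 79, 54, 77, 71]
Insert 29:
  append 29 at index 7 → [9, 16, 42, 79, 54, 77, 71, 29]
  29 < parent 79 at index 3, swap → [9, 16, 42, 29, 54, 77, 71, 79]
Insert 40:
  append 40 at index 8 → [9, 16, 42, 29, 54, 77, 71, 79, 40] (no swap needed)
Insert 25:
  append 25 at index 9 → [9, 16, 42, 29, 54, 77, 71, 79, 40, 25]
  25 < parent 54 at index 4, swap → [9, 16, 42, 29, 25, 77, 71, 79, 40, 54]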